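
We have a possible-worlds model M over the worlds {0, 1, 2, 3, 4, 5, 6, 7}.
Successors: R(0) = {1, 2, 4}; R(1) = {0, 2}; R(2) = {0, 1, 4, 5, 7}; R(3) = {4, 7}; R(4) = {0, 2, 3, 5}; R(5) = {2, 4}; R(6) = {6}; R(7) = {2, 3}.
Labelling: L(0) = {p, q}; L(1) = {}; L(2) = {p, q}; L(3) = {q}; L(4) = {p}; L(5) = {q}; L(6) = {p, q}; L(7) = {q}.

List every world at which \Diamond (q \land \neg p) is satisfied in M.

2, 3, 4, 7

Let φ = \Diamond (q \land \neg p). Evaluate φ at each world:
  0 (successors {1, 2, 4}): φ is false.
  1 (successors {0, 2}): φ is false.
  2 (successors {0, 1, 4, 5, 7}): φ is true.
  3 (successors {4, 7}): φ is true.
  4 (successors {0, 2, 3, 5}): φ is true.
  5 (successors {2, 4}): φ is false.
  6 (successors {6}): φ is false.
  7 (successors {2, 3}): φ is true.
For instance, at 6:
  At 6: \Diamond (q \land \neg p) requires q \land \neg p at some successor in {6}.
    At 6: q \land \neg p is false.
  So \Diamond (q \land \neg p) is false at 6.
Satisfying worlds: {2, 3, 4, 7}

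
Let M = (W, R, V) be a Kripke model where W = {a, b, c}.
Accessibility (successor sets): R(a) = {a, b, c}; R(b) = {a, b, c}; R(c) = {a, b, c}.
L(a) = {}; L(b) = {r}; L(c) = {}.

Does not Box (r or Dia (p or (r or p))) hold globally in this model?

Recall that Box ψ holds at a world iff ψ holds at every accessible world, and Dia ψ holds iff ψ holds at some accessible world.
Let φ = not Box (r or Dia (p or (r or p))). Evaluate φ at each world:
  a (successors {a, b, c}): φ is false.
  b (successors {a, b, c}): φ is false.
  c (successors {a, b, c}): φ is false.
Detail at a (counterexample):
  At a: Box (r or Dia (p or (r or p))) is true, so not Box (r or Dia (p or (r or p))) is false.
    At a: Box (r or Dia (p or (r or p))) requires r or Dia (p or (r or p)) at every successor {a, b, c}.
      At a: r or Dia (p or (r or p)) is true.
      At b: r or Dia (p or (r or p)) is true.
      At c: r or Dia (p or (r or p)) is true.
    So Box (r or Dia (p or (r or p))) is true at a.

No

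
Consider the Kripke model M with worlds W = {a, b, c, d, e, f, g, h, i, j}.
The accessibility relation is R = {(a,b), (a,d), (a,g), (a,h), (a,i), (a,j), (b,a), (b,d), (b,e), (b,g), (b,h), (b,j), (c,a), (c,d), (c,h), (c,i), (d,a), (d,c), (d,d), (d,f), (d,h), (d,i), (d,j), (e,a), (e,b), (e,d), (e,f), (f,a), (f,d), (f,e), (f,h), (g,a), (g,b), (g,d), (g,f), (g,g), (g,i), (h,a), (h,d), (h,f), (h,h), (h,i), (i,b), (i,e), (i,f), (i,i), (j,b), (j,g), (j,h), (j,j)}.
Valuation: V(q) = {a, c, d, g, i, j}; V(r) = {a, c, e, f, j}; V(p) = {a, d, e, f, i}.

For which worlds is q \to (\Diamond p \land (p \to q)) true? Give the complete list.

a, b, c, d, e, f, g, h, i

Let φ = q \to (\Diamond p \land (p \to q)). Evaluate φ at each world:
  a (successors {b, d, g, h, i, j}): φ is true.
  b (successors {a, d, e, g, h, j}): φ is true.
  c (successors {a, d, h, i}): φ is true.
  d (successors {a, c, d, f, h, i, j}): φ is true.
  e (successors {a, b, d, f}): φ is true.
  f (successors {a, d, e, h}): φ is true.
  g (successors {a, b, d, f, g, i}): φ is true.
  h (successors {a, d, f, h, i}): φ is true.
  i (successors {b, e, f, i}): φ is true.
  j (successors {b, g, h, j}): φ is false.
For instance, at a:
  At a: q is true, \Diamond p \land (p \to q) is true, so q \to (\Diamond p \land (p \to q)) is true.
    At a: \Diamond p is true, p \to q is true, so \Diamond p \land (p \to q) is true.
      At a: \Diamond p requires p at some successor in {b, d, g, h, i, j}.
        p holds at d, so \Diamond p is true at a.
Satisfying worlds: {a, b, c, d, e, f, g, h, i}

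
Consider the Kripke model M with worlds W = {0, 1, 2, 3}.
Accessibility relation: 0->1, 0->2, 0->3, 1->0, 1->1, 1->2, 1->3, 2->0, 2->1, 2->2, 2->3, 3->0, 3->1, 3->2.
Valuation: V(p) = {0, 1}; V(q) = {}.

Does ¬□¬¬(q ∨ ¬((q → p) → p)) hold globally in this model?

Yes

Recall that □ψ holds at a world iff ψ holds at every accessible world, and ◇ψ holds iff ψ holds at some accessible world.
Let φ = ¬□¬¬(q ∨ ¬((q → p) → p)). Evaluate φ at each world:
  0 (successors {1, 2, 3}): φ is true.
  1 (successors {0, 1, 2, 3}): φ is true.
  2 (successors {0, 1, 2, 3}): φ is true.
  3 (successors {0, 1, 2}): φ is true.
For instance, at 0:
  At 0: □¬¬(q ∨ ¬((q → p) → p)) is false, so ¬□¬¬(q ∨ ¬((q → p) → p)) is true.
    At 0: □¬¬(q ∨ ¬((q → p) → p)) requires ¬¬(q ∨ ¬((q → p) → p)) at every successor {1, 2, 3}.
      ¬¬(q ∨ ¬((q → p) → p)) fails at 1, so □¬¬(q ∨ ¬((q → p) → p)) is false at 0.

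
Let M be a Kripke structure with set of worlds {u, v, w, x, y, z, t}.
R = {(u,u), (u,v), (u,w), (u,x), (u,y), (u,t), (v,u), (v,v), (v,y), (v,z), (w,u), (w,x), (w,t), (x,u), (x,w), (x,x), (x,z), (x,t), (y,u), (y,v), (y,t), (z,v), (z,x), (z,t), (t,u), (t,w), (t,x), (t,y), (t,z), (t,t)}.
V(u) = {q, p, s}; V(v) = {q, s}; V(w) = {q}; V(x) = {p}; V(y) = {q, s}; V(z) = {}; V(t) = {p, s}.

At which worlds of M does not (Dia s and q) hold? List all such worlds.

x, z, t

Let φ = not (Dia s and q). Evaluate φ at each world:
  u (successors {u, v, w, x, y, t}): φ is false.
  v (successors {u, v, y, z}): φ is false.
  w (successors {u, x, t}): φ is false.
  x (successors {u, w, x, z, t}): φ is true.
  y (successors {u, v, t}): φ is false.
  z (successors {v, x, t}): φ is true.
  t (successors {u, w, x, y, z, t}): φ is true.
For instance, at u:
  At u: Dia s and q is true, so not (Dia s and q) is false.
    At u: Dia s is true, q is true, so Dia s and q is true.
      At u: Dia s requires s at some successor in {u, v, w, x, y, t}.
        s holds at u, so Dia s is true at u.
Satisfying worlds: {x, z, t}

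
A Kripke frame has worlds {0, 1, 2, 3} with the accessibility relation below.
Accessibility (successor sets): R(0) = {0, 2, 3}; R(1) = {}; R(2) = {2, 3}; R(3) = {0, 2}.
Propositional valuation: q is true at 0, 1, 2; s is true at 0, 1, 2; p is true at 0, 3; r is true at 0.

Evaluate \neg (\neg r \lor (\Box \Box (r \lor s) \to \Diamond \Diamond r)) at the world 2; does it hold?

At 2: \neg r \lor (\Box \Box (r \lor s) \to \Diamond \Diamond r) is true, so \neg (\neg r \lor (\Box \Box (r \lor s) \to \Diamond \Diamond r)) is false.
  At 2: \neg r is true, \Box \Box (r \lor s) \to \Diamond \Diamond r is true, so \neg r \lor (\Box \Box (r \lor s) \to \Diamond \Diamond r) is true.
    At 2: \Box \Box (r \lor s) is false, \Diamond \Diamond r is true, so \Box \Box (r \lor s) \to \Diamond \Diamond r is true.
      At 2: \Box \Box (r \lor s) requires \Box (r \lor s) at every successor {2, 3}.
        \Box (r \lor s) fails at 2, so \Box \Box (r \lor s) is false at 2.
      At 2: \Diamond \Diamond r requires \Diamond r at some successor in {2, 3}.
        \Diamond r holds at 3, so \Diamond \Diamond r is true at 2.

No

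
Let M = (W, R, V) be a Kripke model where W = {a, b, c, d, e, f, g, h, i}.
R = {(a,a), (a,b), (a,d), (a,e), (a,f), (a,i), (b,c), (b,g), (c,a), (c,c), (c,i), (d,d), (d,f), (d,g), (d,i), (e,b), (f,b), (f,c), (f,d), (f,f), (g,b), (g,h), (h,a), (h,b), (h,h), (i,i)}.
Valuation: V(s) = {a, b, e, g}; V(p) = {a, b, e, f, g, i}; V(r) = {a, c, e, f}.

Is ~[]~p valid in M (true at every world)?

Let φ = ~[]~p. Evaluate φ at each world:
  a (successors {a, b, d, e, f, i}): φ is true.
  b (successors {c, g}): φ is true.
  c (successors {a, c, i}): φ is true.
  d (successors {d, f, g, i}): φ is true.
  e (successors {b}): φ is true.
  f (successors {b, c, d, f}): φ is true.
  g (successors {b, h}): φ is true.
  h (successors {a, b, h}): φ is true.
  i (successors {i}): φ is true.
For instance, at i:
  At i: []~p is false, so ~[]~p is true.
    At i: []~p requires ~p at every successor {i}.
      ~p fails at i, so []~p is false at i.

Yes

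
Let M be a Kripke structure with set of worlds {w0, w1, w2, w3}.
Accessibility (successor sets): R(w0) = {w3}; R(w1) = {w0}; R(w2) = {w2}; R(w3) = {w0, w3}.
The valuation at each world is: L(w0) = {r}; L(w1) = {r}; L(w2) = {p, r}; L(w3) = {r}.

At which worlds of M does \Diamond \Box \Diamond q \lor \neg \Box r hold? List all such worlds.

Let φ = \Diamond \Box \Diamond q \lor \neg \Box r. Evaluate φ at each world:
  w0 (successors {w3}): φ is false.
  w1 (successors {w0}): φ is false.
  w2 (successors {w2}): φ is false.
  w3 (successors {w0, w3}): φ is false.
For instance, at w2:
  At w2: \Diamond \Box \Diamond q is false, \neg \Box r is false, so \Diamond \Box \Diamond q \lor \neg \Box r is false.
    At w2: \Diamond \Box \Diamond q requires \Box \Diamond q at some successor in {w2}.
      At w2: \Box \Diamond q is false.
    So \Diamond \Box \Diamond q is false at w2.
    At w2: \Box r is true, so \neg \Box r is false.
      At w2: \Box r requires r at every successor {w2}.
        At w2: r is true.
      So \Box r is true at w2.
Satisfying worlds: none.

none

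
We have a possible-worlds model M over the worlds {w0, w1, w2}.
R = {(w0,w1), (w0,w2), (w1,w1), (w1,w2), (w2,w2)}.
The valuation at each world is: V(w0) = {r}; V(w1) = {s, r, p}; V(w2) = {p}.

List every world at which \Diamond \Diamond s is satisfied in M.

w0, w1

Let φ = \Diamond \Diamond s. Evaluate φ at each world:
  w0 (successors {w1, w2}): φ is true.
  w1 (successors {w1, w2}): φ is true.
  w2 (successors {w2}): φ is false.
For instance, at w0:
  At w0: \Diamond \Diamond s requires \Diamond s at some successor in {w1, w2}.
    \Diamond s holds at w1, so \Diamond \Diamond s is true at w0.
      At w1: \Diamond s requires s at some successor in {w1, w2}.
        s holds at w1, so \Diamond s is true at w1.
Satisfying worlds: {w0, w1}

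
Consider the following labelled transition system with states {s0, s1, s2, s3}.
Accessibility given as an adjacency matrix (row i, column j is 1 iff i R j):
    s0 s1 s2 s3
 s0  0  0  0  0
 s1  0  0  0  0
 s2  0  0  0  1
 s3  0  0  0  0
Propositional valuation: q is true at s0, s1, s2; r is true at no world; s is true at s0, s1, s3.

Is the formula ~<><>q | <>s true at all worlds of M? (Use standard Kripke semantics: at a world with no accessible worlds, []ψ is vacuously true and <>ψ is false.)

Yes

Let φ = ~<><>q | <>s. Evaluate φ at each world:
  s0 (successors ∅): φ is true.
  s1 (successors ∅): φ is true.
  s2 (successors {s3}): φ is true.
  s3 (successors ∅): φ is true.
For instance, at s2:
  At s2: ~<><>q is true, <>s is true, so ~<><>q | <>s is true.
    At s2: <><>q is false, so ~<><>q is true.
      At s2: <><>q requires <>q at some successor in {s3}.
        At s3: <>q is false.
      So <><>q is false at s2.
    At s2: <>s requires s at some successor in {s3}.
      s holds at s3, so <>s is true at s2.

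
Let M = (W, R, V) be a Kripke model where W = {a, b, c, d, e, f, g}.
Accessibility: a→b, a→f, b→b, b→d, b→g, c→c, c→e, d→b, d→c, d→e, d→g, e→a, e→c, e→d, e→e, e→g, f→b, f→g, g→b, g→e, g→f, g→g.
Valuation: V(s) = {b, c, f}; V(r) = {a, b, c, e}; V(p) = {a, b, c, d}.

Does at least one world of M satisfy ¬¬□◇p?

Let φ = ¬¬□◇p. Evaluate φ at each world:
  a (successors {b, f}): φ is true.
  b (successors {b, d, g}): φ is true.
  c (successors {c, e}): φ is true.
  d (successors {b, c, e, g}): φ is true.
  e (successors {a, c, d, e, g}): φ is true.
  f (successors {b, g}): φ is true.
  g (successors {b, e, f, g}): φ is true.
Detail at a (witness):
  At a: ¬□◇p is false, so ¬¬□◇p is true.
    At a: □◇p is true, so ¬□◇p is false.
      At a: □◇p requires ◇p at every successor {b, f}.
        At b: ◇p is true.
        At f: ◇p is true.
      So □◇p is true at a.

Yes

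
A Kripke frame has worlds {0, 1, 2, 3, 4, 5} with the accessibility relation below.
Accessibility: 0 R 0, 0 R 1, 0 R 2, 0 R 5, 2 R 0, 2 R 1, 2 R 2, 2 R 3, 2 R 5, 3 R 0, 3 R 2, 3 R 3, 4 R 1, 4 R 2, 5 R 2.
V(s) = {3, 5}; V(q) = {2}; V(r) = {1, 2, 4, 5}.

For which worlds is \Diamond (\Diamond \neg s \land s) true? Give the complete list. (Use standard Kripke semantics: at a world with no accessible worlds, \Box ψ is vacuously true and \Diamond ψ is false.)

0, 2, 3

Recall that \Diamond ψ holds at a world iff ψ holds at some accessible world.
Let φ = \Diamond (\Diamond \neg s \land s). Evaluate φ at each world:
  0 (successors {0, 1, 2, 5}): φ is true.
  1 (successors ∅): φ is false.
  2 (successors {0, 1, 2, 3, 5}): φ is true.
  3 (successors {0, 2, 3}): φ is true.
  4 (successors {1, 2}): φ is false.
  5 (successors {2}): φ is false.
For instance, at 5:
  At 5: \Diamond (\Diamond \neg s \land s) requires \Diamond \neg s \land s at some successor in {2}.
    At 2: \Diamond \neg s \land s is false.
  So \Diamond (\Diamond \neg s \land s) is false at 5.
Satisfying worlds: {0, 2, 3}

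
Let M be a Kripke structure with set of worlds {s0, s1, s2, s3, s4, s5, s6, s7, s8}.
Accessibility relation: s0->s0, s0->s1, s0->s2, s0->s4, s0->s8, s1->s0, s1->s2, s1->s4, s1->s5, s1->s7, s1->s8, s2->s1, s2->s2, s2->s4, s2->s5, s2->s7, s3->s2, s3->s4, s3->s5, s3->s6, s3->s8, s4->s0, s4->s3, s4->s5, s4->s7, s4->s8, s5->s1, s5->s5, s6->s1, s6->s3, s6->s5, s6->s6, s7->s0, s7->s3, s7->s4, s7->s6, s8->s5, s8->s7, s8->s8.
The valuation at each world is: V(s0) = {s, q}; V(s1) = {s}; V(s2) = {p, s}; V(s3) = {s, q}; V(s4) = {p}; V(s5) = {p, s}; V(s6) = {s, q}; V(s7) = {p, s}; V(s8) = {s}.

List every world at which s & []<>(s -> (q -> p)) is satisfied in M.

s0, s1, s2, s3, s5, s6, s7, s8

Recall that []ψ holds at a world iff ψ holds at every accessible world, and <>ψ holds iff ψ holds at some accessible world.
Let φ = s & []<>(s -> (q -> p)). Evaluate φ at each world:
  s0 (successors {s0, s1, s2, s4, s8}): φ is true.
  s1 (successors {s0, s2, s4, s5, s7, s8}): φ is true.
  s2 (successors {s1, s2, s4, s5, s7}): φ is true.
  s3 (successors {s2, s4, s5, s6, s8}): φ is true.
  s4 (successors {s0, s3, s5, s7, s8}): φ is false.
  s5 (successors {s1, s5}): φ is true.
  s6 (successors {s1, s3, s5, s6}): φ is true.
  s7 (successors {s0, s3, s4, s6}): φ is true.
  s8 (successors {s5, s7, s8}): φ is true.
For instance, at s5:
  At s5: s is true, []<>(s -> (q -> p)) is true, so s & []<>(s -> (q -> p)) is true.
    At s5: []<>(s -> (q -> p)) requires <>(s -> (q -> p)) at every successor {s1, s5}.
      At s1: <>(s -> (q -> p)) is true.
      At s5: <>(s -> (q -> p)) is true.
    So []<>(s -> (q -> p)) is true at s5.
Satisfying worlds: {s0, s1, s2, s3, s5, s6, s7, s8}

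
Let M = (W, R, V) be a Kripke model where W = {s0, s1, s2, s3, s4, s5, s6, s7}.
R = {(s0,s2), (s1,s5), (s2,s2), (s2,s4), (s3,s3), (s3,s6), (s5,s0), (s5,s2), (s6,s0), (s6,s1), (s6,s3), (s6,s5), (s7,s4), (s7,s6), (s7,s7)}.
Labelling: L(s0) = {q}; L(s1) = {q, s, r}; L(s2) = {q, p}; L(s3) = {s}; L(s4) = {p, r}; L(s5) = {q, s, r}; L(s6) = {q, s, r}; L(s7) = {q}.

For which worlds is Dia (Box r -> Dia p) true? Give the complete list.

s0, s1, s2, s3, s5, s6, s7

Let φ = Dia (Box r -> Dia p). Evaluate φ at each world:
  s0 (successors {s2}): φ is true.
  s1 (successors {s5}): φ is true.
  s2 (successors {s2, s4}): φ is true.
  s3 (successors {s3, s6}): φ is true.
  s4 (successors ∅): φ is false.
  s5 (successors {s0, s2}): φ is true.
  s6 (successors {s0, s1, s3, s5}): φ is true.
  s7 (successors {s4, s6, s7}): φ is true.
For instance, at s6:
  At s6: Dia (Box r -> Dia p) requires Box r -> Dia p at some successor in {s0, s1, s3, s5}.
    Box r -> Dia p holds at s0, so Dia (Box r -> Dia p) is true at s6.
      At s0: Box r is false, Dia p is true, so Box r -> Dia p is true.
Satisfying worlds: {s0, s1, s2, s3, s5, s6, s7}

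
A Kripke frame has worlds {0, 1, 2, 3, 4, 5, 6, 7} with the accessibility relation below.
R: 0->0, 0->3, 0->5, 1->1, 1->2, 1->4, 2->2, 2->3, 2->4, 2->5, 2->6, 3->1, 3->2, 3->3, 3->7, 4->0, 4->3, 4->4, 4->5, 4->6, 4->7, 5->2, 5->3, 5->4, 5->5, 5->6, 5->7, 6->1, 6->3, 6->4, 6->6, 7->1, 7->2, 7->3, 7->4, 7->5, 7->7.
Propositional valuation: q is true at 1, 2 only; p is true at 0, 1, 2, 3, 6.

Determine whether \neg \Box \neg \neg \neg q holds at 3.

Yes

At 3: \Box \neg \neg \neg q is false, so \neg \Box \neg \neg \neg q is true.
  At 3: \Box \neg \neg \neg q requires \neg \neg \neg q at every successor {1, 2, 3, 7}.
    \neg \neg \neg q fails at 1, so \Box \neg \neg \neg q is false at 3.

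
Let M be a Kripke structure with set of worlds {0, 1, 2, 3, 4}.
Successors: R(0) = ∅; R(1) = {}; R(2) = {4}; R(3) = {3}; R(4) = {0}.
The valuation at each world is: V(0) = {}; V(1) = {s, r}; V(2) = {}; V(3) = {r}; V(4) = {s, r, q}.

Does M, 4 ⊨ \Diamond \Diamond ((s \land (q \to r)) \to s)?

No

Recall that \Diamond ψ holds at a world iff ψ holds at some accessible world.
At 4: \Diamond \Diamond ((s \land (q \to r)) \to s) requires \Diamond ((s \land (q \to r)) \to s) at some successor in {0}.
  At 0: \Diamond ((s \land (q \to r)) \to s) is false.
So \Diamond \Diamond ((s \land (q \to r)) \to s) is false at 4.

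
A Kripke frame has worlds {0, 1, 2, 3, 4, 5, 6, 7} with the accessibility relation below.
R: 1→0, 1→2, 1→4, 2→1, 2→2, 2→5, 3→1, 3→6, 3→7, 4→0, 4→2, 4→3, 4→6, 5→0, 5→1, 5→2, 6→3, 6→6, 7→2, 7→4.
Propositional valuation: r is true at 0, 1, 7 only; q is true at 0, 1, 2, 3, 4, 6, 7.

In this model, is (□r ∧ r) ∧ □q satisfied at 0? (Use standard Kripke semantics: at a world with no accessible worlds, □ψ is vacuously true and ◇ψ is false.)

Yes

At 0: □r ∧ r is true, □q is true, so (□r ∧ r) ∧ □q is true.
  At 0: □r is true, r is true, so □r ∧ r is true.
    At 0: no accessible worlds, so □r holds vacuously.
  At 0: no accessible worlds, so □q holds vacuously.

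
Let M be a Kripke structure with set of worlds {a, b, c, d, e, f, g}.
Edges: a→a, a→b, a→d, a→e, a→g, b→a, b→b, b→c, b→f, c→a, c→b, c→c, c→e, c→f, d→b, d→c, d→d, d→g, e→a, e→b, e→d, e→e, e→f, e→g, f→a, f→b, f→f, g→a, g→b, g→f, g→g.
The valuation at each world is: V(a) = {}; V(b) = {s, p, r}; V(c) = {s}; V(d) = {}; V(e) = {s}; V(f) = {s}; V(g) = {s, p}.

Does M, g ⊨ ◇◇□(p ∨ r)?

Recall that □ψ holds at a world iff ψ holds at every accessible world, and ◇ψ holds iff ψ holds at some accessible world.
At g: ◇◇□(p ∨ r) requires ◇□(p ∨ r) at some successor in {a, b, f, g}.
  At a: ◇□(p ∨ r) is false.
  At b: ◇□(p ∨ r) is false.
  At f: ◇□(p ∨ r) is false.
  At g: ◇□(p ∨ r) is false.
So ◇◇□(p ∨ r) is false at g.

No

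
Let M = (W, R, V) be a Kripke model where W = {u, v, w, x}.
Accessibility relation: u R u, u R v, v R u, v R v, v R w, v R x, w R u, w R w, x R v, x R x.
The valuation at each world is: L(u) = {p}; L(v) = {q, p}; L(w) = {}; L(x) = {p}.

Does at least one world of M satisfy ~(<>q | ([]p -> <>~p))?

No

Let φ = ~(<>q | ([]p -> <>~p)). Evaluate φ at each world:
  u (successors {u, v}): φ is false.
  v (successors {u, v, w, x}): φ is false.
  w (successors {u, w}): φ is false.
  x (successors {v, x}): φ is false.
For instance, at w:
  At w: <>q | ([]p -> <>~p) is true, so ~(<>q | ([]p -> <>~p)) is false.
    At w: <>q is false, []p -> <>~p is true, so <>q | ([]p -> <>~p) is true.
      At w: <>q requires q at some successor in {u, w}.
        At u: q is false.
        At w: q is false.
      So <>q is false at w.
      At w: []p is false, <>~p is true, so []p -> <>~p is true.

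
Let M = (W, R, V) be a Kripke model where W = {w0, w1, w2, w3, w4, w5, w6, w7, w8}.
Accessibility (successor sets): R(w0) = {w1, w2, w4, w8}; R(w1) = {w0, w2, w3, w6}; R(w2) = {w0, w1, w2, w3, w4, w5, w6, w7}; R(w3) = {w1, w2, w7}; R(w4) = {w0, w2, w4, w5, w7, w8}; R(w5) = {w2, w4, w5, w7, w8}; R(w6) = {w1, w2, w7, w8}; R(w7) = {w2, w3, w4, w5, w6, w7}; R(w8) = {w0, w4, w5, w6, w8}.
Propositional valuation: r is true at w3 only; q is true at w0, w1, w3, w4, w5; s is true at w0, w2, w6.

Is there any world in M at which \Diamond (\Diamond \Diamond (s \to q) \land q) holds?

Yes

Let φ = \Diamond (\Diamond \Diamond (s \to q) \land q). Evaluate φ at each world:
  w0 (successors {w1, w2, w4, w8}): φ is true.
  w1 (successors {w0, w2, w3, w6}): φ is true.
  w2 (successors {w0, w1, w2, w3, w4, w5, w6, w7}): φ is true.
  w3 (successors {w1, w2, w7}): φ is true.
  w4 (successors {w0, w2, w4, w5, w7, w8}): φ is true.
  w5 (successors {w2, w4, w5, w7, w8}): φ is true.
  w6 (successors {w1, w2, w7, w8}): φ is true.
  w7 (successors {w2, w3, w4, w5, w6, w7}): φ is true.
  w8 (successors {w0, w4, w5, w6, w8}): φ is true.
Detail at w0 (witness):
  At w0: \Diamond (\Diamond \Diamond (s \to q) \land q) requires \Diamond \Diamond (s \to q) \land q at some successor in {w1, w2, w4, w8}.
    \Diamond \Diamond (s \to q) \land q holds at w1, so \Diamond (\Diamond \Diamond (s \to q) \land q) is true at w0.
      At w1: \Diamond \Diamond (s \to q) is true, q is true, so \Diamond \Diamond (s \to q) \land q is true.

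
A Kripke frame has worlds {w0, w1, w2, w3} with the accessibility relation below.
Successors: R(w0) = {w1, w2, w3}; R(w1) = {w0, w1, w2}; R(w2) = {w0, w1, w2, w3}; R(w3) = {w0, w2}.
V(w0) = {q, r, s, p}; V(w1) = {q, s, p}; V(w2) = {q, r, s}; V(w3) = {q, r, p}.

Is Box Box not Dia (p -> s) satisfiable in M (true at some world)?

No

Recall that Box ψ holds at a world iff ψ holds at every accessible world, and Dia ψ holds iff ψ holds at some accessible world.
Let φ = Box Box not Dia (p -> s). Evaluate φ at each world:
  w0 (successors {w1, w2, w3}): φ is false.
  w1 (successors {w0, w1, w2}): φ is false.
  w2 (successors {w0, w1, w2, w3}): φ is false.
  w3 (successors {w0, w2}): φ is false.
For instance, at w3:
  At w3: Box Box not Dia (p -> s) requires Box not Dia (p -> s) at every successor {w0, w2}.
    Box not Dia (p -> s) fails at w0, so Box Box not Dia (p -> s) is false at w3.
      At w0: Box not Dia (p -> s) requires not Dia (p -> s) at every successor {w1, w2, w3}.
        not Dia (p -> s) fails at w1, so Box not Dia (p -> s) is false at w0.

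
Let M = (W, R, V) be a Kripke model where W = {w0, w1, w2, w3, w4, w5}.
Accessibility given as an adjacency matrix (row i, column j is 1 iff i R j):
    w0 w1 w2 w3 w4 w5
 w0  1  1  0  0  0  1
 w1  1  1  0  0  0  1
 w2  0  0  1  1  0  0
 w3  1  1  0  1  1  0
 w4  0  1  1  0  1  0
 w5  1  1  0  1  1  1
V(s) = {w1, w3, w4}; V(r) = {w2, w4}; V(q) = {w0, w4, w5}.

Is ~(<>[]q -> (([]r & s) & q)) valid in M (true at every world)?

Let φ = ~(<>[]q -> (([]r & s) & q)). Evaluate φ at each world:
  w0 (successors {w0, w1, w5}): φ is false.
  w1 (successors {w0, w1, w5}): φ is false.
  w2 (successors {w2, w3}): φ is false.
  w3 (successors {w0, w1, w3, w4}): φ is false.
  w4 (successors {w1, w2, w4}): φ is false.
  w5 (successors {w0, w1, w3, w4, w5}): φ is false.
Detail at w0 (counterexample):
  At w0: <>[]q -> (([]r & s) & q) is true, so ~(<>[]q -> (([]r & s) & q)) is false.
    At w0: <>[]q is false, ([]r & s) & q is false, so <>[]q -> (([]r & s) & q) is true.
      At w0: <>[]q requires []q at some successor in {w0, w1, w5}.
        At w0: []q is false.
        At w1: []q is false.
        At w5: []q is false.
      So <>[]q is false at w0.
      At w0: []r & s is false, q is true, so ([]r & s) & q is false.

No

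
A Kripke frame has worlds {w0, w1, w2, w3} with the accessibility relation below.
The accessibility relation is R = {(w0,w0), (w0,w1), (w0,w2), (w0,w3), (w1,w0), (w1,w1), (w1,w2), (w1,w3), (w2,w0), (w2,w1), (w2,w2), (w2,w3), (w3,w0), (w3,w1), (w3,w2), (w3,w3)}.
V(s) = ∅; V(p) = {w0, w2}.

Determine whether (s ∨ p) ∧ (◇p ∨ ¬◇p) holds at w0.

At w0: s ∨ p is true, ◇p ∨ ¬◇p is true, so (s ∨ p) ∧ (◇p ∨ ¬◇p) is true.
  At w0: ◇p is true, ¬◇p is false, so ◇p ∨ ¬◇p is true.
    At w0: ◇p requires p at some successor in {w0, w1, w2, w3}.
      p holds at w0, so ◇p is true at w0.
    At w0: ◇p is true, so ¬◇p is false.
      At w0: ◇p requires p at some successor in {w0, w1, w2, w3}.
        p holds at w0, so ◇p is true at w0.

Yes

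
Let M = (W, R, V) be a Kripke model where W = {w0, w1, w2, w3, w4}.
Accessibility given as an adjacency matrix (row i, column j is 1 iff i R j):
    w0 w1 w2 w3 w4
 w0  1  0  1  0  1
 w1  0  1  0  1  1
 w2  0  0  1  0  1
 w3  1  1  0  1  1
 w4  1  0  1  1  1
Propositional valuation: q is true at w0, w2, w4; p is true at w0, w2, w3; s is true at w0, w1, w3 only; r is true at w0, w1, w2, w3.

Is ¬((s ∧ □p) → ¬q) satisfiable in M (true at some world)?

No

Let φ = ¬((s ∧ □p) → ¬q). Evaluate φ at each world:
  w0 (successors {w0, w2, w4}): φ is false.
  w1 (successors {w1, w3, w4}): φ is false.
  w2 (successors {w2, w4}): φ is false.
  w3 (successors {w0, w1, w3, w4}): φ is false.
  w4 (successors {w0, w2, w3, w4}): φ is false.
For instance, at w0:
  At w0: (s ∧ □p) → ¬q is true, so ¬((s ∧ □p) → ¬q) is false.
    At w0: s ∧ □p is false, ¬q is false, so (s ∧ □p) → ¬q is true.
      At w0: s is true, □p is false, so s ∧ □p is false.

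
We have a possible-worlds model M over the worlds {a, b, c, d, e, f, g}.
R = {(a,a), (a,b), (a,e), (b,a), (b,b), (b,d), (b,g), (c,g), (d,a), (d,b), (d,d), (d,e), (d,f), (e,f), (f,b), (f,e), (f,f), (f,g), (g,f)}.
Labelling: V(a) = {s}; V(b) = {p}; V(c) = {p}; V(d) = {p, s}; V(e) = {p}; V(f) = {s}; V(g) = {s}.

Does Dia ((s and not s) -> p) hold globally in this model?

Recall that Dia ψ holds at a world iff ψ holds at some accessible world.
Let φ = Dia ((s and not s) -> p). Evaluate φ at each world:
  a (successors {a, b, e}): φ is true.
  b (successors {a, b, d, g}): φ is true.
  c (successors {g}): φ is true.
  d (successors {a, b, d, e, f}): φ is true.
  e (successors {f}): φ is true.
  f (successors {b, e, f, g}): φ is true.
  g (successors {f}): φ is true.
For instance, at a:
  At a: Dia ((s and not s) -> p) requires (s and not s) -> p at some successor in {a, b, e}.
    (s and not s) -> p holds at a, so Dia ((s and not s) -> p) is true at a.

Yes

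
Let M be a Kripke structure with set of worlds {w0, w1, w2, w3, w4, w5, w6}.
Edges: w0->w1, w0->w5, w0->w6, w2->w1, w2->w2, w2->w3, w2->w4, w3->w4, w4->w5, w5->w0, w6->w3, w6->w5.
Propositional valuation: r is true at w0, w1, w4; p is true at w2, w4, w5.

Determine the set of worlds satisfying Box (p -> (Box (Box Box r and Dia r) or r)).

w1, w3, w5

Let φ = Box (p -> (Box (Box Box r and Dia r) or r)). Evaluate φ at each world:
  w0 (successors {w1, w5, w6}): φ is false.
  w1 (successors ∅): φ is true.
  w2 (successors {w1, w2, w3, w4}): φ is false.
  w3 (successors {w4}): φ is true.
  w4 (successors {w5}): φ is false.
  w5 (successors {w0}): φ is true.
  w6 (successors {w3, w5}): φ is false.
For instance, at w0:
  At w0: Box (p -> (Box (Box Box r and Dia r) or r)) requires p -> (Box (Box Box r and Dia r) or r) at every successor {w1, w5, w6}.
    p -> (Box (Box Box r and Dia r) or r) fails at w5, so Box (p -> (Box (Box Box r and Dia r) or r)) is false at w0.
      At w5: p is true, Box (Box Box r and Dia r) or r is false, so p -> (Box (Box Box r and Dia r) or r) is false.
Satisfying worlds: {w1, w3, w5}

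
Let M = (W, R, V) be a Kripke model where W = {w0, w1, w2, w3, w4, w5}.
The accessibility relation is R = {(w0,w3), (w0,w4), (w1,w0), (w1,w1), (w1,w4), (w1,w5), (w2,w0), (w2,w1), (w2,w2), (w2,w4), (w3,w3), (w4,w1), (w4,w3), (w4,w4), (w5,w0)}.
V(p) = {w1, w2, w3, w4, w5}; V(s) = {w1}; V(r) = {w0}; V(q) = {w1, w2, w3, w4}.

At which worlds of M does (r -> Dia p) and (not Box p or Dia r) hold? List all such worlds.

Let φ = (r -> Dia p) and (not Box p or Dia r). Evaluate φ at each world:
  w0 (successors {w3, w4}): φ is false.
  w1 (successors {w0, w1, w4, w5}): φ is true.
  w2 (successors {w0, w1, w2, w4}): φ is true.
  w3 (successors {w3}): φ is false.
  w4 (successors {w1, w3, w4}): φ is false.
  w5 (successors {w0}): φ is true.
For instance, at w4:
  At w4: r -> Dia p is true, not Box p or Dia r is false, so (r -> Dia p) and (not Box p or Dia r) is false.
    At w4: r is false, Dia p is true, so r -> Dia p is true.
      At w4: Dia p requires p at some successor in {w1, w3, w4}.
        p holds at w1, so Dia p is true at w4.
    At w4: not Box p is false, Dia r is false, so not Box p or Dia r is false.
      At w4: Box p is true, so not Box p is false.
      At w4: Dia r requires r at some successor in {w1, w3, w4}.
        At w1: r is false.
        At w3: r is false.
        At w4: r is false.
      So Dia r is false at w4.
Satisfying worlds: {w1, w2, w5}

w1, w2, w5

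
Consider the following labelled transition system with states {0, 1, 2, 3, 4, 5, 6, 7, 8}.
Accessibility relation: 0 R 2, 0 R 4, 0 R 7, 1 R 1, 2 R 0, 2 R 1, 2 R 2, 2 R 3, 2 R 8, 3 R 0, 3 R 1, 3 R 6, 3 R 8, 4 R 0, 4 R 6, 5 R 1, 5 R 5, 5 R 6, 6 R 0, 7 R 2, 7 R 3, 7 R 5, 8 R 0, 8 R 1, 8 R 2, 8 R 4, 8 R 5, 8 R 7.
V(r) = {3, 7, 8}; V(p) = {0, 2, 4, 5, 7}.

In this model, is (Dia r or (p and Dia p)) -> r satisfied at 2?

Recall that Dia ψ holds at a world iff ψ holds at some accessible world.
At 2: Dia r or (p and Dia p) is true, r is false, so (Dia r or (p and Dia p)) -> r is false.
  At 2: Dia r is true, p and Dia p is true, so Dia r or (p and Dia p) is true.
    At 2: Dia r requires r at some successor in {0, 1, 2, 3, 8}.
      r holds at 3, so Dia r is true at 2.
    At 2: p is true, Dia p is true, so p and Dia p is true.
      At 2: Dia p requires p at some successor in {0, 1, 2, 3, 8}.
        p holds at 0, so Dia p is true at 2.

No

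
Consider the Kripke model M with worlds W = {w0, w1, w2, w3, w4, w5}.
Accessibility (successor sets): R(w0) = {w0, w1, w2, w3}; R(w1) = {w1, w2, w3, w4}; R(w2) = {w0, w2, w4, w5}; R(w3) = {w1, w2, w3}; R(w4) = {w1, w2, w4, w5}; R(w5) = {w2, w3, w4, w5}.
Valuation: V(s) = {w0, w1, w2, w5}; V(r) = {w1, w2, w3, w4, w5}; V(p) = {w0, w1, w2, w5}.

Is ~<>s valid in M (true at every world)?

No

Recall that <>ψ holds at a world iff ψ holds at some accessible world.
Let φ = ~<>s. Evaluate φ at each world:
  w0 (successors {w0, w1, w2, w3}): φ is false.
  w1 (successors {w1, w2, w3, w4}): φ is false.
  w2 (successors {w0, w2, w4, w5}): φ is false.
  w3 (successors {w1, w2, w3}): φ is false.
  w4 (successors {w1, w2, w4, w5}): φ is false.
  w5 (successors {w2, w3, w4, w5}): φ is false.
Detail at w0 (counterexample):
  At w0: <>s is true, so ~<>s is false.
    At w0: <>s requires s at some successor in {w0, w1, w2, w3}.
      s holds at w0, so <>s is true at w0.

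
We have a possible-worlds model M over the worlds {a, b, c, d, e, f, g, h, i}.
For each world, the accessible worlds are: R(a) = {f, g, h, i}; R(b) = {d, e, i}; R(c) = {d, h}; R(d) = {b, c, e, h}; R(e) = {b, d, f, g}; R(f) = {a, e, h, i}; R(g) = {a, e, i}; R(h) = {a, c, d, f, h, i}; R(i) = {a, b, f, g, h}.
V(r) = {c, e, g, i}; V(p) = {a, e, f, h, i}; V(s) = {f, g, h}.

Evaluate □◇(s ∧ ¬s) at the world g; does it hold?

No

At g: □◇(s ∧ ¬s) requires ◇(s ∧ ¬s) at every successor {a, e, i}.
  ◇(s ∧ ¬s) fails at a, so □◇(s ∧ ¬s) is false at g.
    At a: ◇(s ∧ ¬s) requires s ∧ ¬s at some successor in {f, g, h, i}.
      At f: s ∧ ¬s is false.
      At g: s ∧ ¬s is false.
      At h: s ∧ ¬s is false.
      At i: s ∧ ¬s is false.
    So ◇(s ∧ ¬s) is false at a.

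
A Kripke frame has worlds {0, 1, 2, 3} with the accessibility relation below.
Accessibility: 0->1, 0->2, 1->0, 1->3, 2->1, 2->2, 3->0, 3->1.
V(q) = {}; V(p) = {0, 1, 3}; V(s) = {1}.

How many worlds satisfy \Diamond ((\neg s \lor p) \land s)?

Recall that \Diamond ψ holds at a world iff ψ holds at some accessible world.
Let φ = \Diamond ((\neg s \lor p) \land s). Evaluate φ at each world:
  0 (successors {1, 2}): φ is true.
  1 (successors {0, 3}): φ is false.
  2 (successors {1, 2}): φ is true.
  3 (successors {0, 1}): φ is true.
For instance, at 2:
  At 2: \Diamond ((\neg s \lor p) \land s) requires (\neg s \lor p) \land s at some successor in {1, 2}.
    (\neg s \lor p) \land s holds at 1, so \Diamond ((\neg s \lor p) \land s) is true at 2.
Satisfying worlds: {0, 2, 3}

3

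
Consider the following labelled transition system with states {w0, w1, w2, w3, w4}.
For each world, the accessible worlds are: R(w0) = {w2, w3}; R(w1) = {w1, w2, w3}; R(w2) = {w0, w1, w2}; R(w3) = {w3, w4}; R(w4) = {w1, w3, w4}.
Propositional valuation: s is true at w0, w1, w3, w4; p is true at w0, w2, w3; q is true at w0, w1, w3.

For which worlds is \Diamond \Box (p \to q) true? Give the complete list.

Let φ = \Diamond \Box (p \to q). Evaluate φ at each world:
  w0 (successors {w2, w3}): φ is true.
  w1 (successors {w1, w2, w3}): φ is true.
  w2 (successors {w0, w1, w2}): φ is false.
  w3 (successors {w3, w4}): φ is true.
  w4 (successors {w1, w3, w4}): φ is true.
For instance, at w1:
  At w1: \Diamond \Box (p \to q) requires \Box (p \to q) at some successor in {w1, w2, w3}.
    \Box (p \to q) holds at w3, so \Diamond \Box (p \to q) is true at w1.
      At w3: \Box (p \to q) requires p \to q at every successor {w3, w4}.
        At w3: p \to q is true.
        At w4: p \to q is true.
      So \Box (p \to q) is true at w3.
Satisfying worlds: {w0, w1, w3, w4}

w0, w1, w3, w4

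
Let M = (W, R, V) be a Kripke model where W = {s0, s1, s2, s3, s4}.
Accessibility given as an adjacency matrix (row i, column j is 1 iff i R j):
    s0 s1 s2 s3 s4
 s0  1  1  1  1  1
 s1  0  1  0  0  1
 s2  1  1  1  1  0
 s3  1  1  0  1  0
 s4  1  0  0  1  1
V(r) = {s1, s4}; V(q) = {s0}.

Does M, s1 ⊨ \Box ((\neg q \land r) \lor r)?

Yes

Recall that \Box ψ holds at a world iff ψ holds at every accessible world, and \Diamond ψ holds iff ψ holds at some accessible world.
At s1: \Box ((\neg q \land r) \lor r) requires (\neg q \land r) \lor r at every successor {s1, s4}.
  At s1: (\neg q \land r) \lor r is true.
  At s4: (\neg q \land r) \lor r is true.
So \Box ((\neg q \land r) \lor r) is true at s1.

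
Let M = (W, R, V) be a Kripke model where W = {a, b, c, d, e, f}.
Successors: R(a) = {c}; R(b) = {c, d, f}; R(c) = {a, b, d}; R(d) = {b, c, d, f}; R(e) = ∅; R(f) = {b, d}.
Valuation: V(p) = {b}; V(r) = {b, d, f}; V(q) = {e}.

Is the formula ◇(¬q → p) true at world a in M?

At a: ◇(¬q → p) requires ¬q → p at some successor in {c}.
  At c: ¬q → p is false.
So ◇(¬q → p) is false at a.

No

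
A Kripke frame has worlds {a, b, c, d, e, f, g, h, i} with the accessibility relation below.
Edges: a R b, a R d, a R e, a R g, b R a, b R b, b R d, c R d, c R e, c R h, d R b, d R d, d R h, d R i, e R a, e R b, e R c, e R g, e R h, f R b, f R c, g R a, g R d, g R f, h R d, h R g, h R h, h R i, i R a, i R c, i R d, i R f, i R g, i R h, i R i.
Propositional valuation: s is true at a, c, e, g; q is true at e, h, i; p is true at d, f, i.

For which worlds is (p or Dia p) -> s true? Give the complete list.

Let φ = (p or Dia p) -> s. Evaluate φ at each world:
  a (successors {b, d, e, g}): φ is true.
  b (successors {a, b, d}): φ is false.
  c (successors {d, e, h}): φ is true.
  d (successors {b, d, h, i}): φ is false.
  e (successors {a, b, c, g, h}): φ is true.
  f (successors {b, c}): φ is false.
  g (successors {a, d, f}): φ is true.
  h (successors {d, g, h, i}): φ is false.
  i (successors {a, c, d, f, g, h, i}): φ is false.
For instance, at g:
  At g: p or Dia p is true, s is true, so (p or Dia p) -> s is true.
    At g: p is false, Dia p is true, so p or Dia p is true.
      At g: Dia p requires p at some successor in {a, d, f}.
        p holds at d, so Dia p is true at g.
Satisfying worlds: {a, c, e, g}

a, c, e, g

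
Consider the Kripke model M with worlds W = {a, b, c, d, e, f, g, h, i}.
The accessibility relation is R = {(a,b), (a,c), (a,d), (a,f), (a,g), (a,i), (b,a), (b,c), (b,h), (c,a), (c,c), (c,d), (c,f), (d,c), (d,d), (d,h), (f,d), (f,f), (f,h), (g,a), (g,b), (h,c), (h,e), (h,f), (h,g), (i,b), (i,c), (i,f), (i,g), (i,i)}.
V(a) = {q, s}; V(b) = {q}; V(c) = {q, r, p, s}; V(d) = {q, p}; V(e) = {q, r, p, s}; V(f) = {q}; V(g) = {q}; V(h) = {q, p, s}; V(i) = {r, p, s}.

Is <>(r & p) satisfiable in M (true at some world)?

Let φ = <>(r & p). Evaluate φ at each world:
  a (successors {b, c, d, f, g, i}): φ is true.
  b (successors {a, c, h}): φ is true.
  c (successors {a, c, d, f}): φ is true.
  d (successors {c, d, h}): φ is true.
  e (successors ∅): φ is false.
  f (successors {d, f, h}): φ is false.
  g (successors {a, b}): φ is false.
  h (successors {c, e, f, g}): φ is true.
  i (successors {b, c, f, g, i}): φ is true.
Detail at a (witness):
  At a: <>(r & p) requires r & p at some successor in {b, c, d, f, g, i}.
    r & p holds at c, so <>(r & p) is true at a.

Yes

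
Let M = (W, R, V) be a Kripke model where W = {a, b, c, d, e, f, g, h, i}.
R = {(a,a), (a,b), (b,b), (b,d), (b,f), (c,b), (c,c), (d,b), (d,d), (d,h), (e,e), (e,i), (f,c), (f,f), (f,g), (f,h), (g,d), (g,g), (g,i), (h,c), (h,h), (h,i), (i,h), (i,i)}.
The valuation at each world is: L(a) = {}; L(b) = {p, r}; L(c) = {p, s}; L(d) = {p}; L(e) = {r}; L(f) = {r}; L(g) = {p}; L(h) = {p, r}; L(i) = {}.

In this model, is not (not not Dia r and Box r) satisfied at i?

Yes

At i: not not Dia r and Box r is false, so not (not not Dia r and Box r) is true.
  At i: not not Dia r is true, Box r is false, so not not Dia r and Box r is false.
    At i: not Dia r is false, so not not Dia r is true.
      At i: Dia r is true, so not Dia r is false.
    At i: Box r requires r at every successor {h, i}.
      r fails at i, so Box r is false at i.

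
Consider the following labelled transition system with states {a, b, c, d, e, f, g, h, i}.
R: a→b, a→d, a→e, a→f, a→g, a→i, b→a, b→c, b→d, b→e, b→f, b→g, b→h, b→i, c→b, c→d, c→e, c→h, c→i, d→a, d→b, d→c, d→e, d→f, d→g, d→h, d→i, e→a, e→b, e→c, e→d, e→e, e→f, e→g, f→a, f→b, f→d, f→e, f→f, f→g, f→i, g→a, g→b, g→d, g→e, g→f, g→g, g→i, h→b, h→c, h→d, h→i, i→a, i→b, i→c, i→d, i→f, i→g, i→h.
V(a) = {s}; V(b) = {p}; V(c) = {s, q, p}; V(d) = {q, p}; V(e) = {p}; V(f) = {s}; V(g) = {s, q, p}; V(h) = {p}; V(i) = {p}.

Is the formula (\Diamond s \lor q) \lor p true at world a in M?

At a: \Diamond s \lor q is true, p is false, so (\Diamond s \lor q) \lor p is true.
  At a: \Diamond s is true, q is false, so \Diamond s \lor q is true.
    At a: \Diamond s requires s at some successor in {b, d, e, f, g, i}.
      s holds at f, so \Diamond s is true at a.

Yes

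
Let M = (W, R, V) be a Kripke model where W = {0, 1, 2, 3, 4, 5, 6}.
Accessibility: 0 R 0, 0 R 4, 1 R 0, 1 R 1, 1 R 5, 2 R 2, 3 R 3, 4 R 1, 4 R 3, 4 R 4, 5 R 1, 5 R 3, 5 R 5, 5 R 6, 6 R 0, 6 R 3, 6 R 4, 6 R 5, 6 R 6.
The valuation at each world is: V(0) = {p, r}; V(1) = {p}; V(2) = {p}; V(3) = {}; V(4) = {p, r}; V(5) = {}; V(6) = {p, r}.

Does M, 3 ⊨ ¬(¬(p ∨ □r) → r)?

Yes

At 3: ¬(p ∨ □r) → r is false, so ¬(¬(p ∨ □r) → r) is true.
  At 3: ¬(p ∨ □r) is true, r is false, so ¬(p ∨ □r) → r is false.
    At 3: p ∨ □r is false, so ¬(p ∨ □r) is true.
      At 3: p is false, □r is false, so p ∨ □r is false.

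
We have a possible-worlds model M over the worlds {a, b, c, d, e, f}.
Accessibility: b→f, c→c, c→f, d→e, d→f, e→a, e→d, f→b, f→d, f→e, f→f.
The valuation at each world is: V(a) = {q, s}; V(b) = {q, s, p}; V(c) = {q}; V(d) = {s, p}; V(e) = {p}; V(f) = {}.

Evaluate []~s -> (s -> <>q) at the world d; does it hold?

At d: []~s is true, s -> <>q is false, so []~s -> (s -> <>q) is false.
  At d: []~s requires ~s at every successor {e, f}.
    At e: ~s is true.
    At f: ~s is true.
  So []~s is true at d.
  At d: s is true, <>q is false, so s -> <>q is false.
    At d: <>q requires q at some successor in {e, f}.
      At e: q is false.
      At f: q is false.
    So <>q is false at d.

No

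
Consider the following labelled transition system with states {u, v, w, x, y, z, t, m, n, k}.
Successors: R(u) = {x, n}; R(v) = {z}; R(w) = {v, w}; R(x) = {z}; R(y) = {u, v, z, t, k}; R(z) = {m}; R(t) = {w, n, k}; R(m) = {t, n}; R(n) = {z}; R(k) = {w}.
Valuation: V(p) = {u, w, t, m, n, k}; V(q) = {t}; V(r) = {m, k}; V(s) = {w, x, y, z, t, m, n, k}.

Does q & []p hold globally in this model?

No

Let φ = q & []p. Evaluate φ at each world:
  u (successors {x, n}): φ is false.
  v (successors {z}): φ is false.
  w (successors {v, w}): φ is false.
  x (successors {z}): φ is false.
  y (successors {u, v, z, t, k}): φ is false.
  z (successors {m}): φ is false.
  t (successors {w, n, k}): φ is true.
  m (successors {t, n}): φ is false.
  n (successors {z}): φ is false.
  k (successors {w}): φ is false.
Detail at u (counterexample):
  At u: q is false, []p is false, so q & []p is false.
    At u: []p requires p at every successor {x, n}.
      p fails at x, so []p is false at u.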